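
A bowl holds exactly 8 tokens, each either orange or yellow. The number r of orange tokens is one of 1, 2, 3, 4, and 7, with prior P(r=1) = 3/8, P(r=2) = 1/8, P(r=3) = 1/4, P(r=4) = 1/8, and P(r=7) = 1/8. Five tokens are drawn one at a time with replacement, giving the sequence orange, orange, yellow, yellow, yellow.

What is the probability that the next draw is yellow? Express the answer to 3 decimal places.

0.666

Compute the likelihood of the observed sequence for each case: P(data | r = 1) = (1/8)(1/8)(7/8)(7/8)(7/8) = 0.010468; P(data | r = 2) = (2/8)(2/8)(6/8)(6/8)(6/8) = 0.026367; P(data | r = 3) = (3/8)(3/8)(5/8)(5/8)(5/8) = 0.034332; P(data | r = 4) = (4/8)(4/8)(4/8)(4/8)(4/8) = 0.03125; P(data | r = 7) = (7/8)(7/8)(1/8)(1/8)(1/8) = 0.0014954.
Weighting by the prior gives 3/8 · 0.010468 = 0.0039253, 1/8 · 0.026367 = 0.0032959, 1/4 · 0.034332 = 0.0085831, 1/8 · 0.03125 = 0.0039062, 1/8 · 0.0014954 = 0.00018692; these sum to 0.019897.
Normalising, the posterior is P(r = 1 | data) = 0.19728, P(r = 2 | data) = 0.16564, P(r = 3 | data) = 0.43137, P(r = 4 | data) = 0.19632, P(r = 7 | data) = 0.0093942.
Averaging over the posterior, P(yellow next | data) = (7/8)(0.19728) + (3/4)(0.16564) + (5/8)(0.43137) + (1/2)(0.19632) + (1/8)(0.0093942) = 0.66579.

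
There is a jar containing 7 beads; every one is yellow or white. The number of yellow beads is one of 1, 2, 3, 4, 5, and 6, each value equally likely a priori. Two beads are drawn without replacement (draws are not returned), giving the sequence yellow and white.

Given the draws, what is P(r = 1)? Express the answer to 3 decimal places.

For each hypothesis, P(data | H) works out to: P(data | r = 1) = (1/7)(6/6) = 1/7; P(data | r = 2) = (2/7)(5/6) = 5/21; P(data | r = 3) = (3/7)(4/6) = 2/7; P(data | r = 4) = (4/7)(3/6) = 2/7; P(data | r = 5) = (5/7)(2/6) = 5/21; P(data | r = 6) = (6/7)(1/6) = 1/7.
Weighting by the prior gives 1/6 · 1/7 = 1/42, 1/6 · 5/21 = 5/126, 1/6 · 2/7 = 1/21, 1/6 · 2/7 = 1/21, 1/6 · 5/21 = 5/126, 1/6 · 1/7 = 1/42; with total 2/9.
Therefore the posterior P(r = 1 | data) = (1/42) / (2/9) = 3/28.

0.107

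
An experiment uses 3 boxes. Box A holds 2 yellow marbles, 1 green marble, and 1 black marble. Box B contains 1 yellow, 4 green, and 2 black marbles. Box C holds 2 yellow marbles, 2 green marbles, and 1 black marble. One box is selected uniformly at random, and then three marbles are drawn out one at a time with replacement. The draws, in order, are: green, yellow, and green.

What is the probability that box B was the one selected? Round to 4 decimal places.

Under each hypothesis, the probability of the observed sequence is: P(data | box A) = (1/4)(2/4)(1/4) = 0.03125; P(data | box B) = (4/7)(1/7)(4/7) = 0.046647; P(data | box C) = (2/5)(2/5)(2/5) = 0.064.
Multiplying each by its prior: 1/3 · 0.03125 = 0.010417, 1/3 · 0.046647 = 0.015549, 1/3 · 0.064 = 0.021333; with total 0.047299.
Hence P(box B | data) = (0.015549) / (0.047299) = 0.32874.

0.3287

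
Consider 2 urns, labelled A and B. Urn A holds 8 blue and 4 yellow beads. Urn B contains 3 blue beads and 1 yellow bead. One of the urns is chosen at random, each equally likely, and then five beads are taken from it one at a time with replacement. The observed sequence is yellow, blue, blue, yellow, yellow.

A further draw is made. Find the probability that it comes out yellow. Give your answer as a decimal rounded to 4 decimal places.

Compute the likelihood of the observed sequence for each case: P(data | urn A) = (4/12)(8/12)(8/12)(4/12)(4/12) = 0.016461; P(data | urn B) = (1/4)(3/4)(3/4)(1/4)(1/4) = 0.0087891.
Multiplying each by its prior: 1/2 · 0.016461 = 0.0082305, 1/2 · 0.0087891 = 0.0043945; these sum to 0.012625.
The posterior is then P(urn A | data) = 0.65192, P(urn B | data) = 0.34808.
The predictive probability is P(yellow next | data) = (1/3)(0.65192) + (1/4)(0.34808) = 0.30433.

0.3043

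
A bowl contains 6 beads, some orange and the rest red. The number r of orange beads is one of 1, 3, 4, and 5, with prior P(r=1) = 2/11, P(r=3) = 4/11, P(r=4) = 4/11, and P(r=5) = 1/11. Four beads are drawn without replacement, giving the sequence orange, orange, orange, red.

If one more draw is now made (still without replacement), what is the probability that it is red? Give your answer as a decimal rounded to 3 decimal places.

0.519

Compute the likelihood of the observed sequence for each case: P(data | r = 1) = (1/6)(0/5) = 0; P(data | r = 3) = (3/6)(2/5)(1/4)(3/3) = 1/20; P(data | r = 4) = (4/6)(3/5)(2/4)(2/3) = 2/15; P(data | r = 5) = (5/6)(4/5)(3/4)(1/3) = 1/6.
Multiplying each by its prior: 2/11 · 0 = 0, 4/11 · 1/20 = 1/55, 4/11 · 2/15 = 8/165, 1/11 · 1/6 = 1/66; summing to 9/110.
Normalising, the posterior is P(r = 1 | data) = 0, P(r = 3 | data) = 2/9, P(r = 4 | data) = 16/27, P(r = 5 | data) = 5/27.
Averaging over the posterior, P(red next | data) = (1)(2/9) + (1/2)(16/27) + (0)(5/27) = 14/27.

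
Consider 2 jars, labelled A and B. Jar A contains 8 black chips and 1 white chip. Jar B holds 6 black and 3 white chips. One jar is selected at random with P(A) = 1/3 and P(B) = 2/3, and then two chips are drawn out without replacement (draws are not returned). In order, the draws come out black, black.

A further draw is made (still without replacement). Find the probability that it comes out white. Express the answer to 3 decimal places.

0.291

For each hypothesis, P(data | H) works out to: P(data | jar A) = (8/9)(7/8) = 7/9; P(data | jar B) = (6/9)(5/8) = 5/12.
The prior-weighted likelihoods are 1/3 · 7/9 = 7/27, 2/3 · 5/12 = 5/18; with total 29/54.
Dividing through by the total gives posterior P(jar A | data) = 14/29, P(jar B | data) = 15/29.
The predictive probability is P(white next | data) = (1/7)(14/29) + (3/7)(15/29) = 59/203.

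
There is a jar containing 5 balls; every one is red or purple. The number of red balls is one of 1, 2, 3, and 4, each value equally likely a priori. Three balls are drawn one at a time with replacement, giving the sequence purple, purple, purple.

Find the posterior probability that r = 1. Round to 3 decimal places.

The likelihood of the observed sequence under each hypothesis: P(data | r = 1) = (4/5)(4/5)(4/5) = 64/125; P(data | r = 2) = (3/5)(3/5)(3/5) = 27/125; P(data | r = 3) = (2/5)(2/5)(2/5) = 8/125; P(data | r = 4) = (1/5)(1/5)(1/5) = 1/125.
The prior-weighted likelihoods are 1/4 · 64/125 = 16/125, 1/4 · 27/125 = 27/500, 1/4 · 8/125 = 2/125, 1/4 · 1/125 = 1/500; these sum to 1/5.
By Bayes' rule, P(r = 1 | data) = (16/125) / (1/5) = 16/25.

0.640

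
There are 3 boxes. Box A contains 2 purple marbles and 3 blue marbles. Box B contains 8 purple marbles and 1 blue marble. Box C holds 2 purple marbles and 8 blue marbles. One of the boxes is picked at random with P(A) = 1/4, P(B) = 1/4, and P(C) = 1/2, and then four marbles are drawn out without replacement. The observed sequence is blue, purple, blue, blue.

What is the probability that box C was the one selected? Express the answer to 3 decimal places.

Under each hypothesis, the probability of the observed sequence is: P(data | box A) = (3/5)(2/4)(2/3)(1/2) = 1/10; P(data | box B) = (1/9)(8/8)(0/7) = 0; P(data | box C) = (8/10)(2/9)(7/8)(6/7) = 2/15.
Weighting by the prior gives 1/4 · 1/10 = 1/40, 1/4 · 0 = 0, 1/2 · 2/15 = 1/15; with total 11/120.
Therefore the posterior P(box C | data) = (1/15) / (11/120) = 8/11.

0.727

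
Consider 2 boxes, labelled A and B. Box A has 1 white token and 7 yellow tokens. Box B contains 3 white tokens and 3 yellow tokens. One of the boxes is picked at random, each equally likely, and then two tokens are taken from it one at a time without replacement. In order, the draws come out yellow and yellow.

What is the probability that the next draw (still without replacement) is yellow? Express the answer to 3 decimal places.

The likelihood of the observed sequence under each hypothesis: P(data | box A) = (7/8)(6/7) = 3/4; P(data | box B) = (3/6)(2/5) = 1/5.
Multiplying each by its prior: 1/2 · 3/4 = 3/8, 1/2 · 1/5 = 1/10; with total 19/40.
Dividing through by the total gives posterior P(box A | data) = 15/19, P(box B | data) = 4/19.
Averaging over the posterior, P(yellow next | data) = (5/6)(15/19) + (1/4)(4/19) = 27/38.

0.711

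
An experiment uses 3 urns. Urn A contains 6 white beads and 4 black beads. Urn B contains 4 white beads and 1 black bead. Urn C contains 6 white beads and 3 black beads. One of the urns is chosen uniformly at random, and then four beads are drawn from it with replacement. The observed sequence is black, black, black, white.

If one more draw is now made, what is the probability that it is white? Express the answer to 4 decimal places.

0.6421

For each hypothesis, P(data | H) works out to: P(data | urn A) = (4/10)(4/10)(4/10)(6/10) = 0.0384; P(data | urn B) = (1/5)(1/5)(1/5)(4/5) = 0.0064; P(data | urn C) = (3/9)(3/9)(3/9)(6/9) = 0.024691.
Multiplying each by its prior: 1/3 · 0.0384 = 0.0128, 1/3 · 0.0064 = 0.0021333, 1/3 · 0.024691 = 0.0082305; these sum to 0.023164.
Dividing through by the total gives posterior P(urn A | data) = 0.55259, P(urn B | data) = 0.092098, P(urn C | data) = 0.35532.
The predictive probability is P(white next | data) = (3/5)(0.55259) + (4/5)(0.092098) + (2/3)(0.35532) = 0.64211.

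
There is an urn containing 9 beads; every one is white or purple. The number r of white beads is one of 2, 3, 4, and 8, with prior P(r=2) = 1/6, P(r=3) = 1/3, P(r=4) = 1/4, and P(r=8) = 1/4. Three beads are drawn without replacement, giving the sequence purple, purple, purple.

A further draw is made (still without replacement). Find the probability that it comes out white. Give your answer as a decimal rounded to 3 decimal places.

0.463

Under each hypothesis, the probability of the observed sequence is: P(data | r = 2) = (7/9)(6/8)(5/7) = 5/12; P(data | r = 3) = (6/9)(5/8)(4/7) = 5/21; P(data | r = 4) = (5/9)(4/8)(3/7) = 5/42; P(data | r = 8) = (1/9)(0/8) = 0.
Weighting by the prior gives 1/6 · 5/12 = 5/72, 1/3 · 5/21 = 5/63, 1/4 · 5/42 = 5/168, 1/4 · 0 = 0; summing to 5/28.
Normalising, the posterior is P(r = 2 | data) = 7/18, P(r = 3 | data) = 4/9, P(r = 4 | data) = 1/6, P(r = 8 | data) = 0.
The predictive probability is P(white next | data) = (1/3)(7/18) + (1/2)(4/9) + (2/3)(1/6) = 25/54.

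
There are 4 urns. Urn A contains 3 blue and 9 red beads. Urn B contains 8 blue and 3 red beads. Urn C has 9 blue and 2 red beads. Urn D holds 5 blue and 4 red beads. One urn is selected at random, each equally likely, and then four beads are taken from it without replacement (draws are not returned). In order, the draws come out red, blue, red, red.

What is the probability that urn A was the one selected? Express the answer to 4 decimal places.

0.7356

For each hypothesis, P(data | H) works out to: P(data | urn A) = (9/12)(3/11)(8/10)(7/9) = 0.12727; P(data | urn B) = (3/11)(8/10)(2/9)(1/8) = 0.0060606; P(data | urn C) = (2/11)(9/10)(1/9)(0/8) = 0; P(data | urn D) = (4/9)(5/8)(3/7)(2/6) = 0.039683.
The prior-weighted likelihoods are 1/4 · 0.12727 = 0.031818, 1/4 · 0.0060606 = 0.0015152, 1/4 · 0 = 0, 1/4 · 0.039683 = 0.0099206; summing to 0.043254.
Hence P(urn A | data) = (0.031818) / (0.043254) = 0.73561.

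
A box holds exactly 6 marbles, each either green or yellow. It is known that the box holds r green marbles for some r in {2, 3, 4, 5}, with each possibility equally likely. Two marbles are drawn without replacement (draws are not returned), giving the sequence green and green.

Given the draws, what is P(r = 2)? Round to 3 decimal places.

For each hypothesis, P(data | H) works out to: P(data | r = 2) = (2/6)(1/5) = 1/15; P(data | r = 3) = (3/6)(2/5) = 1/5; P(data | r = 4) = (4/6)(3/5) = 2/5; P(data | r = 5) = (5/6)(4/5) = 2/3.
The prior-weighted likelihoods are 1/4 · 1/15 = 1/60, 1/4 · 1/5 = 1/20, 1/4 · 2/5 = 1/10, 1/4 · 2/3 = 1/6; with total 1/3.
Therefore the posterior P(r = 2 | data) = (1/60) / (1/3) = 1/20.

0.050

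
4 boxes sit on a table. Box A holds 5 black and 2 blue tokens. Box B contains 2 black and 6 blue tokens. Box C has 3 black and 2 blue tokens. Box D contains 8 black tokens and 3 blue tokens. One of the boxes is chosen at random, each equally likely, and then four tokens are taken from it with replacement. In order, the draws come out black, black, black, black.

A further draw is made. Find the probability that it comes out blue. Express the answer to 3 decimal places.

0.305

The likelihood of the observed sequence under each hypothesis: P(data | box A) = (5/7)(5/7)(5/7)(5/7) = 0.26031; P(data | box B) = (2/8)(2/8)(2/8)(2/8) = 0.0039062; P(data | box C) = (3/5)(3/5)(3/5)(3/5) = 0.1296; P(data | box D) = (8/11)(8/11)(8/11)(8/11) = 0.27976.
The prior-weighted likelihoods are 1/4 · 0.26031 = 0.065077, 1/4 · 0.0039062 = 0.00097656, 1/4 · 0.1296 = 0.0324, 1/4 · 0.27976 = 0.069941; these sum to 0.16839.
Dividing through by the total gives posterior P(box A | data) = 0.38646, P(box B | data) = 0.0057993, P(box C | data) = 0.19241, P(box D | data) = 0.41534.
So P(blue next | data) = Σ P(blue next | H) P(H | data) = (2/7)(0.38646) + (3/4)(0.0057993) + (2/5)(0.19241) + (3/11)(0.41534) = 0.305.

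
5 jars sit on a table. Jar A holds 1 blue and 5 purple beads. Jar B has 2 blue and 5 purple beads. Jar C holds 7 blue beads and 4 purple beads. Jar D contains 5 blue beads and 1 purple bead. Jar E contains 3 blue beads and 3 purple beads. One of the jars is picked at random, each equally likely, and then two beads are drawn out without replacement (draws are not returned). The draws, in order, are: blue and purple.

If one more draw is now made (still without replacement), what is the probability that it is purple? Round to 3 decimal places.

0.526

The likelihood of the observed sequence under each hypothesis: P(data | jar A) = (1/6)(5/5) = 0.16667; P(data | jar B) = (2/7)(5/6) = 0.2381; P(data | jar C) = (7/11)(4/10) = 0.25455; P(data | jar D) = (5/6)(1/5) = 0.16667; P(data | jar E) = (3/6)(3/5) = 0.3.
Weighting by the prior gives 1/5 · 0.16667 = 0.033333, 1/5 · 0.2381 = 0.047619, 1/5 · 0.25455 = 0.050909, 1/5 · 0.16667 = 0.033333, 1/5 · 0.3 = 0.06; with total 0.22519.
Normalising, the posterior is P(jar A | data) = 0.14802, P(jar B | data) = 0.21146, P(jar C | data) = 0.22607, P(jar D | data) = 0.14802, P(jar E | data) = 0.26644.
So P(purple next | data) = Σ P(purple next | H) P(H | data) = (1)(0.14802) + (4/5)(0.21146) + (1/3)(0.22607) + (0)(0.14802) + (1/2)(0.26644) = 0.52576.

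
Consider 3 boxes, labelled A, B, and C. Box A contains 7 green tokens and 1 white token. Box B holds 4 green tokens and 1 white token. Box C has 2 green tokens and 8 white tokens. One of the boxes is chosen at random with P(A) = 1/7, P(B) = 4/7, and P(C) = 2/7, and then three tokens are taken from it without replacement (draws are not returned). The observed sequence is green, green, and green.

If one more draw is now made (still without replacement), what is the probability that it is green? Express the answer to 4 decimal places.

Compute the likelihood of the observed sequence for each case: P(data | box A) = (7/8)(6/7)(5/6) = 5/8; P(data | box B) = (4/5)(3/4)(2/3) = 2/5; P(data | box C) = (2/10)(1/9)(0/8) = 0.
Weighting by the prior gives 1/7 · 5/8 = 5/56, 4/7 · 2/5 = 8/35, 2/7 · 0 = 0; summing to 89/280.
Normalising, the posterior is P(box A | data) = 25/89, P(box B | data) = 64/89, P(box C | data) = 0.
So P(green next | data) = Σ P(green next | H) P(H | data) = (4/5)(25/89) + (1/2)(64/89) = 52/89.

0.5843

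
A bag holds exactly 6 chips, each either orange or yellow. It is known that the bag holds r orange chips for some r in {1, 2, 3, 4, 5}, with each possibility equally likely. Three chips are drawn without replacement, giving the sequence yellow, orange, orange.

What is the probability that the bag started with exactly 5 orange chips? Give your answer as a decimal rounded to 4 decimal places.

0.2857

Under each hypothesis, the probability of the observed sequence is: P(data | r = 1) = (5/6)(1/5)(0/4) = 0; P(data | r = 2) = (4/6)(2/5)(1/4) = 1/15; P(data | r = 3) = (3/6)(3/5)(2/4) = 3/20; P(data | r = 4) = (2/6)(4/5)(3/4) = 1/5; P(data | r = 5) = (1/6)(5/5)(4/4) = 1/6.
Weighting by the prior gives 1/5 · 0 = 0, 1/5 · 1/15 = 1/75, 1/5 · 3/20 = 3/100, 1/5 · 1/5 = 1/25, 1/5 · 1/6 = 1/30; summing to 7/60.
Therefore the posterior P(r = 5 | data) = (1/30) / (7/60) = 2/7.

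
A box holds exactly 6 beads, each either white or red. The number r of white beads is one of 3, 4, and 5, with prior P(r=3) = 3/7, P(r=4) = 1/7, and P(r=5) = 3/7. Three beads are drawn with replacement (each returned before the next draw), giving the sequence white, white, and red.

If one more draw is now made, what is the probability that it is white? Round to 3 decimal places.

The likelihood of the observed sequence under each hypothesis: P(data | r = 3) = (3/6)(3/6)(3/6) = 1/8; P(data | r = 4) = (4/6)(4/6)(2/6) = 4/27; P(data | r = 5) = (5/6)(5/6)(1/6) = 25/216.
The prior-weighted likelihoods are 3/7 · 1/8 = 3/56, 1/7 · 4/27 = 4/189, 3/7 · 25/216 = 25/504; with total 47/378.
Dividing through by the total gives posterior P(r = 3 | data) = 81/188, P(r = 4 | data) = 8/47, P(r = 5 | data) = 75/188.
The predictive probability is P(white next | data) = (1/2)(81/188) + (2/3)(8/47) + (5/6)(75/188) = 373/564.

0.661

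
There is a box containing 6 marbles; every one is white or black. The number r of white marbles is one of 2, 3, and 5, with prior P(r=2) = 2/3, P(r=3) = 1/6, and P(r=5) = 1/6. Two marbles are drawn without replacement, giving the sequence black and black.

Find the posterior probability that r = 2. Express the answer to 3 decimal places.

The likelihood of the observed sequence under each hypothesis: P(data | r = 2) = (4/6)(3/5) = 2/5; P(data | r = 3) = (3/6)(2/5) = 1/5; P(data | r = 5) = (1/6)(0/5) = 0.
Weighting by the prior gives 2/3 · 2/5 = 4/15, 1/6 · 1/5 = 1/30, 1/6 · 0 = 0; with total 3/10.
Hence P(r = 2 | data) = (4/15) / (3/10) = 8/9.

0.889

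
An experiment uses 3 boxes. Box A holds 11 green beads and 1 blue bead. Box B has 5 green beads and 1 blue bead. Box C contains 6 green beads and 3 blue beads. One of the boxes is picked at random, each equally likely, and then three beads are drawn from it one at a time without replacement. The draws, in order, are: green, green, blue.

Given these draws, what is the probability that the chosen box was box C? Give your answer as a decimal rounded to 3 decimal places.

The likelihood of the observed sequence under each hypothesis: P(data | box A) = (11/12)(10/11)(1/10) = 1/12; P(data | box B) = (5/6)(4/5)(1/4) = 1/6; P(data | box C) = (6/9)(5/8)(3/7) = 5/28.
Weighting by the prior gives 1/3 · 1/12 = 1/36, 1/3 · 1/6 = 1/18, 1/3 · 5/28 = 5/84; these sum to 1/7.
Therefore the posterior P(box C | data) = (5/84) / (1/7) = 5/12.

0.417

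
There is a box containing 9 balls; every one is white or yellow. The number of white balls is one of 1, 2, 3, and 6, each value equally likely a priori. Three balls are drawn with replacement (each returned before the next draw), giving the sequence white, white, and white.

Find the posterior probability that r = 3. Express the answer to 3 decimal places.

Under each hypothesis, the probability of the observed sequence is: P(data | r = 1) = (1/9)(1/9)(1/9) = 0.0013717; P(data | r = 2) = (2/9)(2/9)(2/9) = 0.010974; P(data | r = 3) = (3/9)(3/9)(3/9) = 0.037037; P(data | r = 6) = (6/9)(6/9)(6/9) = 0.2963.
The prior-weighted likelihoods are 1/4 · 0.0013717 = 0.00034294, 1/4 · 0.010974 = 0.0027435, 1/4 · 0.037037 = 0.0092593, 1/4 · 0.2963 = 0.074074; these sum to 0.08642.
Hence P(r = 3 | data) = (0.0092593) / (0.08642) = 0.10714.

0.107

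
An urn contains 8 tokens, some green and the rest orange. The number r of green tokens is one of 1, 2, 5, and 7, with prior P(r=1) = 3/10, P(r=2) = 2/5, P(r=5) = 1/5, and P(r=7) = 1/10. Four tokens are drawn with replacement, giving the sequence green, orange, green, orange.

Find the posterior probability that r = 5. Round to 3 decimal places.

0.368

For each hypothesis, P(data | H) works out to: P(data | r = 1) = (1/8)(7/8)(1/8)(7/8) = 0.011963; P(data | r = 2) = (2/8)(6/8)(2/8)(6/8) = 0.035156; P(data | r = 5) = (5/8)(3/8)(5/8)(3/8) = 0.054932; P(data | r = 7) = (7/8)(1/8)(7/8)(1/8) = 0.011963.
The prior-weighted likelihoods are 3/10 · 0.011963 = 0.0035889, 2/5 · 0.035156 = 0.014063, 1/5 · 0.054932 = 0.010986, 1/10 · 0.011963 = 0.0011963; these sum to 0.029834.
Hence P(r = 5 | data) = (0.010986) / (0.029834) = 0.36825.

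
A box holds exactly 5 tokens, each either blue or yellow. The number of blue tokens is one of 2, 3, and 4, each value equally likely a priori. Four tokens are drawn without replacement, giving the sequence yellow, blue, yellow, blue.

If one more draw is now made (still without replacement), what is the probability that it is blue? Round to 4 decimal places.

0.5000

The likelihood of the observed sequence under each hypothesis: P(data | r = 2) = (3/5)(2/4)(2/3)(1/2) = 1/10; P(data | r = 3) = (2/5)(3/4)(1/3)(2/2) = 1/10; P(data | r = 4) = (1/5)(4/4)(0/3) = 0.
Weighting by the prior gives 1/3 · 1/10 = 1/30, 1/3 · 1/10 = 1/30, 1/3 · 0 = 0; with total 1/15.
The posterior is then P(r = 2 | data) = 1/2, P(r = 3 | data) = 1/2, P(r = 4 | data) = 0.
So P(blue next | data) = Σ P(blue next | H) P(H | data) = (0)(1/2) + (1)(1/2) = 1/2.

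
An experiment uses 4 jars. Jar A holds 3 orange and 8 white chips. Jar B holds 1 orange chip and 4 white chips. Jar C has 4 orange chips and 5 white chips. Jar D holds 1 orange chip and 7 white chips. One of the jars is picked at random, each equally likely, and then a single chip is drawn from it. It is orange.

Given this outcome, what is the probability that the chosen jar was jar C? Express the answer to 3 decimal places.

0.426

Under each hypothesis, the probability of this draw is: P(data | jar A) = (3/11) = 0.27273; P(data | jar B) = (1/5) = 0.2; P(data | jar C) = (4/9) = 0.44444; P(data | jar D) = (1/8) = 0.125.
Weighting by the prior gives 1/4 · 0.27273 = 0.068182, 1/4 · 0.2 = 0.05, 1/4 · 0.44444 = 0.11111, 1/4 · 0.125 = 0.03125; summing to 0.26054.
By Bayes' rule, P(jar C | data) = (0.11111) / (0.26054) = 0.42646.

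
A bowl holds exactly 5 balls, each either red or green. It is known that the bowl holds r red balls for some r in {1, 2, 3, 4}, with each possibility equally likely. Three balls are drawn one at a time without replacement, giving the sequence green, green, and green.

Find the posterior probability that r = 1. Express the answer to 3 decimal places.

The likelihood of the observed sequence under each hypothesis: P(data | r = 1) = (4/5)(3/4)(2/3) = 2/5; P(data | r = 2) = (3/5)(2/4)(1/3) = 1/10; P(data | r = 3) = (2/5)(1/4)(0/3) = 0; P(data | r = 4) = (1/5)(0/4) = 0.
Weighting by the prior gives 1/4 · 2/5 = 1/10, 1/4 · 1/10 = 1/40, 1/4 · 0 = 0, 1/4 · 0 = 0; summing to 1/8.
So P(r = 1 | data) = (1/10) / (1/8) = 4/5.

0.800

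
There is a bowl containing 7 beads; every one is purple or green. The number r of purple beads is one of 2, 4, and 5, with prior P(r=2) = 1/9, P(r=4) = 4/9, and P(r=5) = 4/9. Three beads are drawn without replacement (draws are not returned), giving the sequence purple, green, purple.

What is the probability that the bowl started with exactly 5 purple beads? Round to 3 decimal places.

0.510

Compute the likelihood of the observed sequence for each case: P(data | r = 2) = (2/7)(5/6)(1/5) = 1/21; P(data | r = 4) = (4/7)(3/6)(3/5) = 6/35; P(data | r = 5) = (5/7)(2/6)(4/5) = 4/21.
Multiplying each by its prior: 1/9 · 1/21 = 1/189, 4/9 · 6/35 = 8/105, 4/9 · 4/21 = 16/189; summing to 157/945.
Hence P(r = 5 | data) = (16/189) / (157/945) = 80/157.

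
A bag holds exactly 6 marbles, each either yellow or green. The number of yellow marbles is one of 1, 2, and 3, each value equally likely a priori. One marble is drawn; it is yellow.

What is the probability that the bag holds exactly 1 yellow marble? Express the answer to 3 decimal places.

Under each hypothesis, the probability of this draw is: P(data | r = 1) = (1/6) = 1/6; P(data | r = 2) = (2/6) = 1/3; P(data | r = 3) = (3/6) = 1/2.
The prior-weighted likelihoods are 1/3 · 1/6 = 1/18, 1/3 · 1/3 = 1/9, 1/3 · 1/2 = 1/6; with total 1/3.
Hence P(r = 1 | data) = (1/18) / (1/3) = 1/6.

0.167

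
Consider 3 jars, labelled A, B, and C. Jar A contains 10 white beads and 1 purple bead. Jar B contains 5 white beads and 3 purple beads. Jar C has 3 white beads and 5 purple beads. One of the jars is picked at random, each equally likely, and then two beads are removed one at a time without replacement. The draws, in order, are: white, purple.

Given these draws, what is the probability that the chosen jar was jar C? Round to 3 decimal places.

Under each hypothesis, the probability of the observed sequence is: P(data | jar A) = (10/11)(1/10) = 1/11; P(data | jar B) = (5/8)(3/7) = 15/56; P(data | jar C) = (3/8)(5/7) = 15/56.
The prior-weighted likelihoods are 1/3 · 1/11 = 1/33, 1/3 · 15/56 = 5/56, 1/3 · 15/56 = 5/56; summing to 193/924.
Therefore the posterior P(jar C | data) = (5/56) / (193/924) = 165/386.

0.427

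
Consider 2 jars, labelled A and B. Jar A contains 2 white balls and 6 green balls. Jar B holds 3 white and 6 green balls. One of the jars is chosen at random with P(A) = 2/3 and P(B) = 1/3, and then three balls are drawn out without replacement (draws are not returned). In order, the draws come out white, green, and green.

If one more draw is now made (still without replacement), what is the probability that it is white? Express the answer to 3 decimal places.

Under each hypothesis, the probability of the observed sequence is: P(data | jar A) = (2/8)(6/7)(5/6) = 5/28; P(data | jar B) = (3/9)(6/8)(5/7) = 5/28.
Multiplying each by its prior: 2/3 · 5/28 = 5/42, 1/3 · 5/28 = 5/84; summing to 5/28.
Normalising, the posterior is P(jar A | data) = 2/3, P(jar B | data) = 1/3.
So P(white next | data) = Σ P(white next | H) P(H | data) = (1/5)(2/3) + (1/3)(1/3) = 11/45.

0.244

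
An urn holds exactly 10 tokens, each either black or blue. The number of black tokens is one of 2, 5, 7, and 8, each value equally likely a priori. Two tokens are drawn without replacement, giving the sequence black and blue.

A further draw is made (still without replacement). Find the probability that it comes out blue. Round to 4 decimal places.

Under each hypothesis, the probability of the observed sequence is: P(data | r = 2) = (2/10)(8/9) = 8/45; P(data | r = 5) = (5/10)(5/9) = 5/18; P(data | r = 7) = (7/10)(3/9) = 7/30; P(data | r = 8) = (8/10)(2/9) = 8/45.
The prior-weighted likelihoods are 1/4 · 8/45 = 2/45, 1/4 · 5/18 = 5/72, 1/4 · 7/30 = 7/120, 1/4 · 8/45 = 2/45; with total 13/60.
Dividing through by the total gives posterior P(r = 2 | data) = 8/39, P(r = 5 | data) = 25/78, P(r = 7 | data) = 7/26, P(r = 8 | data) = 8/39.
Averaging over the posterior, P(blue next | data) = (7/8)(8/39) + (1/2)(25/78) + (1/4)(7/26) + (1/8)(8/39) = 45/104.

0.4327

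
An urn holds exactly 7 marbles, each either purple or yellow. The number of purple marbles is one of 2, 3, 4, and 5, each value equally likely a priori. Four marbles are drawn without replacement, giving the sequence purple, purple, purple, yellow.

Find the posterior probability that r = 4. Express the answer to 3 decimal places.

0.333

Under each hypothesis, the probability of the observed sequence is: P(data | r = 2) = (2/7)(1/6)(0/5) = 0; P(data | r = 3) = (3/7)(2/6)(1/5)(4/4) = 1/35; P(data | r = 4) = (4/7)(3/6)(2/5)(3/4) = 3/35; P(data | r = 5) = (5/7)(4/6)(3/5)(2/4) = 1/7.
Multiplying each by its prior: 1/4 · 0 = 0, 1/4 · 1/35 = 1/140, 1/4 · 3/35 = 3/140, 1/4 · 1/7 = 1/28; summing to 9/140.
So P(r = 4 | data) = (3/140) / (9/140) = 1/3.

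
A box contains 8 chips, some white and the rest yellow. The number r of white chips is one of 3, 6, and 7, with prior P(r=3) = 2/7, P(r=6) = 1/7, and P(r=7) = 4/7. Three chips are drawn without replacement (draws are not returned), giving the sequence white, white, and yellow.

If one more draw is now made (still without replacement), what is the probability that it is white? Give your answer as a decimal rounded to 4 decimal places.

For each hypothesis, P(data | H) works out to: P(data | r = 3) = (3/8)(2/7)(5/6) = 5/56; P(data | r = 6) = (6/8)(5/7)(2/6) = 5/28; P(data | r = 7) = (7/8)(6/7)(1/6) = 1/8.
The prior-weighted likelihoods are 2/7 · 5/56 = 5/196, 1/7 · 5/28 = 5/196, 4/7 · 1/8 = 1/14; summing to 6/49.
The posterior is then P(r = 3 | data) = 5/24, P(r = 6 | data) = 5/24, P(r = 7 | data) = 7/12.
So P(white next | data) = Σ P(white next | H) P(H | data) = (1/5)(5/24) + (4/5)(5/24) + (1)(7/12) = 19/24.

0.7917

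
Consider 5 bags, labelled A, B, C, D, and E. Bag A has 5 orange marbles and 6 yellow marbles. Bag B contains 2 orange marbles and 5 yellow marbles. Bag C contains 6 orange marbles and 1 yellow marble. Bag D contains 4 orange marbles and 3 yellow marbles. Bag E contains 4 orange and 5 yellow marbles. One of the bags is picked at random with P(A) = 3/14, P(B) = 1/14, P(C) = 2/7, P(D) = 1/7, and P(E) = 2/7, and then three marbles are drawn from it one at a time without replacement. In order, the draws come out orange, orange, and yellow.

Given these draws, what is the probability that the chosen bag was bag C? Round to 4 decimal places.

For each hypothesis, P(data | H) works out to: P(data | bag A) = (5/11)(4/10)(6/9) = 0.12121; P(data | bag B) = (2/7)(1/6)(5/5) = 0.047619; P(data | bag C) = (6/7)(5/6)(1/5) = 0.14286; P(data | bag D) = (4/7)(3/6)(3/5) = 0.17143; P(data | bag E) = (4/9)(3/8)(5/7) = 0.11905.
Multiplying each by its prior: 3/14 · 0.12121 = 0.025974, 1/14 · 0.047619 = 0.0034014, 2/7 · 0.14286 = 0.040816, 1/7 · 0.17143 = 0.02449, 2/7 · 0.11905 = 0.034014; with total 0.1287.
So P(bag C | data) = (0.040816) / (0.1287) = 0.31716.

0.3172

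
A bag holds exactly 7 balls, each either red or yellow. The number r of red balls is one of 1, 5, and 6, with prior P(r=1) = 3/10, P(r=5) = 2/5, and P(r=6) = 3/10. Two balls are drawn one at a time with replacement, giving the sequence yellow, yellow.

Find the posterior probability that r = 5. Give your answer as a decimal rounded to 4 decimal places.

0.1260

For each hypothesis, P(data | H) works out to: P(data | r = 1) = (6/7)(6/7) = 36/49; P(data | r = 5) = (2/7)(2/7) = 4/49; P(data | r = 6) = (1/7)(1/7) = 1/49.
Weighting by the prior gives 3/10 · 36/49 = 54/245, 2/5 · 4/49 = 8/245, 3/10 · 1/49 = 3/490; with total 127/490.
Hence P(r = 5 | data) = (8/245) / (127/490) = 16/127.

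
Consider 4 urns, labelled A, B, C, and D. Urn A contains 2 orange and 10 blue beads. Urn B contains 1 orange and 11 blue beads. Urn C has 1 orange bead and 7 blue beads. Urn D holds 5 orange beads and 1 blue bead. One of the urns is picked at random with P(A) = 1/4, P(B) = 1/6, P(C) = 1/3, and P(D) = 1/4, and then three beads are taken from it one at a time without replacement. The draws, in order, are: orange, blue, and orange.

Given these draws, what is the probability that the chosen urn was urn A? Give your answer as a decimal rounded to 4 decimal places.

0.0833

Under each hypothesis, the probability of the observed sequence is: P(data | urn A) = (2/12)(10/11)(1/10) = 1/66; P(data | urn B) = (1/12)(11/11)(0/10) = 0; P(data | urn C) = (1/8)(7/7)(0/6) = 0; P(data | urn D) = (5/6)(1/5)(4/4) = 1/6.
Weighting by the prior gives 1/4 · 1/66 = 1/264, 1/6 · 0 = 0, 1/3 · 0 = 0, 1/4 · 1/6 = 1/24; with total 1/22.
Therefore the posterior P(urn A | data) = (1/264) / (1/22) = 1/12.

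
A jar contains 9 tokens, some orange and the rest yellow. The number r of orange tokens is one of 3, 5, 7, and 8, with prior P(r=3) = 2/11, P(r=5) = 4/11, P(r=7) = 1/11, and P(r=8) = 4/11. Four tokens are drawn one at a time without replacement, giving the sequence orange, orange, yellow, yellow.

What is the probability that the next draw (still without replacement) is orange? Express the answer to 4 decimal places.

The likelihood of the observed sequence under each hypothesis: P(data | r = 3) = (3/9)(2/8)(6/7)(5/6) = 5/84; P(data | r = 5) = (5/9)(4/8)(4/7)(3/6) = 5/63; P(data | r = 7) = (7/9)(6/8)(2/7)(1/6) = 1/36; P(data | r = 8) = (8/9)(7/8)(1/7)(0/6) = 0.
Multiplying each by its prior: 2/11 · 5/84 = 5/462, 4/11 · 5/63 = 20/693, 1/11 · 1/36 = 1/396, 4/11 · 0 = 0; with total 13/308.
Normalising, the posterior is P(r = 3 | data) = 10/39, P(r = 5 | data) = 80/117, P(r = 7 | data) = 7/117, P(r = 8 | data) = 0.
Averaging over the posterior, P(orange next | data) = (1/5)(10/39) + (3/5)(80/117) + (1)(7/117) = 61/117.

0.5214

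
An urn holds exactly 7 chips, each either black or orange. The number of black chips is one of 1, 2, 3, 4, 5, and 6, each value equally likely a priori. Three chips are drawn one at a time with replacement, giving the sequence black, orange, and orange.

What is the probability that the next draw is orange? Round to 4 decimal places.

0.5918

Under each hypothesis, the probability of the observed sequence is: P(data | r = 1) = (1/7)(6/7)(6/7) = 0.10496; P(data | r = 2) = (2/7)(5/7)(5/7) = 0.14577; P(data | r = 3) = (3/7)(4/7)(4/7) = 0.13994; P(data | r = 4) = (4/7)(3/7)(3/7) = 0.10496; P(data | r = 5) = (5/7)(2/7)(2/7) = 0.058309; P(data | r = 6) = (6/7)(1/7)(1/7) = 0.017493.
Weighting by the prior gives 1/6 · 0.10496 = 0.017493, 1/6 · 0.14577 = 0.024295, 1/6 · 0.13994 = 0.023324, 1/6 · 0.10496 = 0.017493, 1/6 · 0.058309 = 0.0097182, 1/6 · 0.017493 = 0.0029155; these sum to 0.095238.
Dividing through by the total gives posterior P(r = 1 | data) = 0.18367, P(r = 2 | data) = 0.2551, P(r = 3 | data) = 0.2449, P(r = 4 | data) = 0.18367, P(r = 5 | data) = 0.10204, P(r = 6 | data) = 0.030612.
The predictive probability is P(orange next | data) = (6/7)(0.18367) + (5/7)(0.2551) + (4/7)(0.2449) + (3/7)(0.18367) + (2/7)(0.10204) + (1/7)(0.030612) = 0.59184.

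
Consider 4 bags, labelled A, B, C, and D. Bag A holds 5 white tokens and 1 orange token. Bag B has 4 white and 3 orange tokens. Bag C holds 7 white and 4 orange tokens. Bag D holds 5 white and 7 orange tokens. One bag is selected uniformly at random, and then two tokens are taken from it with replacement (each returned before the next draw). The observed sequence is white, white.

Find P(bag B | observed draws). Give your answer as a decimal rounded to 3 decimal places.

For each hypothesis, P(data | H) works out to: P(data | bag A) = (5/6)(5/6) = 0.69444; P(data | bag B) = (4/7)(4/7) = 0.32653; P(data | bag C) = (7/11)(7/11) = 0.40496; P(data | bag D) = (5/12)(5/12) = 0.17361.
The prior-weighted likelihoods are 1/4 · 0.69444 = 0.17361, 1/4 · 0.32653 = 0.081633, 1/4 · 0.40496 = 0.10124, 1/4 · 0.17361 = 0.043403; with total 0.39989.
Therefore the posterior P(bag B | data) = (0.081633) / (0.39989) = 0.20414.

0.204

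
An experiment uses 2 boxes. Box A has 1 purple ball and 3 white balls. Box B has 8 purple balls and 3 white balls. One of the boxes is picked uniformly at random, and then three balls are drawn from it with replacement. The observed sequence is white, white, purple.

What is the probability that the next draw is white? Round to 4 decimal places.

The likelihood of the observed sequence under each hypothesis: P(data | box A) = (3/4)(3/4)(1/4) = 0.14062; P(data | box B) = (3/11)(3/11)(8/11) = 0.054095.
Weighting by the prior gives 1/2 · 0.14062 = 0.070312, 1/2 · 0.054095 = 0.027047; summing to 0.09736.
The posterior is then P(box A | data) = 0.72219, P(box B | data) = 0.27781.
Averaging over the posterior, P(white next | data) = (3/4)(0.72219) + (3/11)(0.27781) = 0.61741.

0.6174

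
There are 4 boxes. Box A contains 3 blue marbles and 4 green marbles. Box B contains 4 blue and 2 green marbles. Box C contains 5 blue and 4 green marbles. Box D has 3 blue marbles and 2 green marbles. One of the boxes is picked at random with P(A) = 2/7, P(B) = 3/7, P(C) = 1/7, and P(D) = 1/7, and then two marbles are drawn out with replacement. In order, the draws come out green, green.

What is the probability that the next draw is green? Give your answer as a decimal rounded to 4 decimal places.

0.4733

Under each hypothesis, the probability of the observed sequence is: P(data | box A) = (4/7)(4/7) = 0.32653; P(data | box B) = (2/6)(2/6) = 0.11111; P(data | box C) = (4/9)(4/9) = 0.19753; P(data | box D) = (2/5)(2/5) = 0.16.
Weighting by the prior gives 2/7 · 0.32653 = 0.093294, 3/7 · 0.11111 = 0.047619, 1/7 · 0.19753 = 0.028219, 1/7 · 0.16 = 0.022857; with total 0.19199.
The posterior is then P(box A | data) = 0.48594, P(box B | data) = 0.24803, P(box C | data) = 0.14698, P(box D | data) = 0.11905.
So P(green next | data) = Σ P(green next | H) P(H | data) = (4/7)(0.48594) + (1/3)(0.24803) + (4/9)(0.14698) + (2/5)(0.11905) = 0.4733.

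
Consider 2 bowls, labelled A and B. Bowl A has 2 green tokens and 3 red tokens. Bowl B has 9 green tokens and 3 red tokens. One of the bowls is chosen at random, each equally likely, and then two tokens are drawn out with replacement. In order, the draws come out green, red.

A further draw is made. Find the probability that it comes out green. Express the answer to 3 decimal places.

Under each hypothesis, the probability of the observed sequence is: P(data | bowl A) = (2/5)(3/5) = 6/25; P(data | bowl B) = (9/12)(3/12) = 3/16.
Multiplying each by its prior: 1/2 · 6/25 = 3/25, 1/2 · 3/16 = 3/32; these sum to 171/800.
Dividing through by the total gives posterior P(bowl A | data) = 0.5614, P(bowl B | data) = 0.4386.
The predictive probability is P(green next | data) = (2/5)(0.5614) + (3/4)(0.4386) = 0.55351.

0.554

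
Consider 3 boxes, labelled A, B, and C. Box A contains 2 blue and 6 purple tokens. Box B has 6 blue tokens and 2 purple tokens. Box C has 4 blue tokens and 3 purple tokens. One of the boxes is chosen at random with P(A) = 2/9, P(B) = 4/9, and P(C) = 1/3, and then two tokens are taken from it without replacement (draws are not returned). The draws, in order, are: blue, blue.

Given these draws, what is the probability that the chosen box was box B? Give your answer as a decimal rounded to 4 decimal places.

0.6977

Compute the likelihood of the observed sequence for each case: P(data | box A) = (2/8)(1/7) = 1/28; P(data | box B) = (6/8)(5/7) = 15/28; P(data | box C) = (4/7)(3/6) = 2/7.
Multiplying each by its prior: 2/9 · 1/28 = 1/126, 4/9 · 15/28 = 5/21, 1/3 · 2/7 = 2/21; summing to 43/126.
Therefore the posterior P(box B | data) = (5/21) / (43/126) = 30/43.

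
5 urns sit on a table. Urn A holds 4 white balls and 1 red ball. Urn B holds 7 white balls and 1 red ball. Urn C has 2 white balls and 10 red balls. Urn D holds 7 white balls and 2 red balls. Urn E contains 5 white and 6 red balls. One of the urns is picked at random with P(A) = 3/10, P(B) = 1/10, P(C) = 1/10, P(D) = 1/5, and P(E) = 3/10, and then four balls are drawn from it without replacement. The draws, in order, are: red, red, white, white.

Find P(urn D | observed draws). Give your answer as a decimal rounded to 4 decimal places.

0.1864

Under each hypothesis, the probability of the observed sequence is: P(data | urn A) = (1/5)(0/4) = 0; P(data | urn B) = (1/8)(0/7) = 0; P(data | urn C) = (10/12)(9/11)(2/10)(1/9) = 0.015152; P(data | urn D) = (2/9)(1/8)(7/7)(6/6) = 0.027778; P(data | urn E) = (6/11)(5/10)(5/9)(4/8) = 0.075758.
Weighting by the prior gives 3/10 · 0 = 0, 1/10 · 0 = 0, 1/10 · 0.015152 = 0.0015152, 1/5 · 0.027778 = 0.0055556, 3/10 · 0.075758 = 0.022727; with total 0.029798.
Hence P(urn D | data) = (0.0055556) / (0.029798) = 0.18644.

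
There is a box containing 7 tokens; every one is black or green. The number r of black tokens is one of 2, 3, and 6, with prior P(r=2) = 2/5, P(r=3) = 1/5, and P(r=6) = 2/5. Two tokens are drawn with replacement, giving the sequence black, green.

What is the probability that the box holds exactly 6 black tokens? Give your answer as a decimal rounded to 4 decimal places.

0.2727

For each hypothesis, P(data | H) works out to: P(data | r = 2) = (2/7)(5/7) = 10/49; P(data | r = 3) = (3/7)(4/7) = 12/49; P(data | r = 6) = (6/7)(1/7) = 6/49.
The prior-weighted likelihoods are 2/5 · 10/49 = 4/49, 1/5 · 12/49 = 12/245, 2/5 · 6/49 = 12/245; with total 44/245.
So P(r = 6 | data) = (12/245) / (44/245) = 3/11.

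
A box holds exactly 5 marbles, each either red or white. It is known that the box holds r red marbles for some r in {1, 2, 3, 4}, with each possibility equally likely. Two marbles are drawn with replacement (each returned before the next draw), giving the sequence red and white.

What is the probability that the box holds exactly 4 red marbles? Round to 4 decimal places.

Compute the likelihood of the observed sequence for each case: P(data | r = 1) = (1/5)(4/5) = 4/25; P(data | r = 2) = (2/5)(3/5) = 6/25; P(data | r = 3) = (3/5)(2/5) = 6/25; P(data | r = 4) = (4/5)(1/5) = 4/25.
The prior-weighted likelihoods are 1/4 · 4/25 = 1/25, 1/4 · 6/25 = 3/50, 1/4 · 6/25 = 3/50, 1/4 · 4/25 = 1/25; summing to 1/5.
Hence P(r = 4 | data) = (1/25) / (1/5) = 1/5.

0.2000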